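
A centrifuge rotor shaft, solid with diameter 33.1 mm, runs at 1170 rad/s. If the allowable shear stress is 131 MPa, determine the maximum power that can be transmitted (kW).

J = πd⁴/32 = π(0.0331)⁴/32 = 1.178×10^-7 m⁴.
T_max = τ_allow·J/r = 1.31×10^8 × 1.178×10^-7 / 0.0166 = 932.8 N·m.
ω = 1170 rad/s, so P_max = T_max·ω = 1.091×10^6 W.

1090 kW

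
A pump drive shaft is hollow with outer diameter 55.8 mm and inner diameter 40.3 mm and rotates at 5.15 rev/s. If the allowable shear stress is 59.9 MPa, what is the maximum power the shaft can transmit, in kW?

J = π(d_o⁴ − d_i⁴)/32 = π(0.0558⁴ − 0.0403⁴)/32 = 6.928×10^-7 m⁴.
T_max = τ_allow·J/r = 5.99×10^7 × 6.928×10^-7 / 0.0279 = 1487 N·m.
ω = 2π·5.15 = 32.36 rad/s, so P_max = T_max·ω = 4.813×10^4 W.

48.1 kW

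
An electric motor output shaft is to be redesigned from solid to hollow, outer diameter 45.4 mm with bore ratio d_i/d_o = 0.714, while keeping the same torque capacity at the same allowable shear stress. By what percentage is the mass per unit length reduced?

40.1 %

Equal τ_max and T ⇒ the solid shaft needs d_s³ = d_o³(1−k⁴), so d_s = 45.4·(1−0.714⁴)^(1/3) = 41.07 mm.
Area ratio A_h/A_s = d_o²(1−k²)/d_s² = (1−k²)/(1−k⁴)^(2/3) = 0.5991.
Mass saving = 1 − 0.5991 = 40.1 %.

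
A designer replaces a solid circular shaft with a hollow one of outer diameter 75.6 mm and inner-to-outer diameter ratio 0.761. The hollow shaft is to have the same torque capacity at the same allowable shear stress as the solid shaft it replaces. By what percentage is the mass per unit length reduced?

44.7 %

Equal τ_max and T ⇒ the solid shaft needs d_s³ = d_o³(1−k⁴), so d_s = 75.6·(1−0.761⁴)^(1/3) = 65.97 mm.
Area ratio A_h/A_s = d_o²(1−k²)/d_s² = (1−k²)/(1−k⁴)^(2/3) = 0.5526.
Mass saving = 1 − 0.5526 = 44.7 %.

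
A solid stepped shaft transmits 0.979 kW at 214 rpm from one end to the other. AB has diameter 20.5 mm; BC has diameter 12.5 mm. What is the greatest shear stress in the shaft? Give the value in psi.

16500 psi

ω = 2π·214/60 = 22.41 rad/s, so T = P/ω = 0.979×10³ / 22.41 = 43.69 N·m.
Under the same torque, τ_max = 16T/(πd³) is largest where d is smallest — segment BC (d = 12.5 mm).
τ_max = 16·43.69/(π·(0.0125)³) = 1.139×10^8 Pa.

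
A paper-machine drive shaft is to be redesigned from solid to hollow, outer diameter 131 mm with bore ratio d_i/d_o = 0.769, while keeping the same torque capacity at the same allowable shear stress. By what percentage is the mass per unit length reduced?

Equal τ_max and T ⇒ the solid shaft needs d_s³ = d_o³(1−k⁴), so d_s = 131·(1−0.769⁴)^(1/3) = 113.5 mm.
Area ratio A_h/A_s = d_o²(1−k²)/d_s² = (1−k²)/(1−k⁴)^(2/3) = 0.5444.
Mass saving = 1 − 0.5444 = 45.6 %.

45.6 %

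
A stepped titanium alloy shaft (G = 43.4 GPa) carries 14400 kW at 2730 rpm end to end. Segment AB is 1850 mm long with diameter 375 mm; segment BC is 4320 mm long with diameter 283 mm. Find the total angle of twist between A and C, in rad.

0.00907 rad

ω = 2π·2730/60 = 285.9 rad/s, so T = P/ω = 14400×10³ / 285.9 = 50370 N·m.
J_AB = π(0.375)⁴/32 = 1.94×10^-3 m⁴; J_BC = π(0.283)⁴/32 = 6.30×10^-4 m⁴.
θ = (T/G)·Σ L_i/J_i = (50370/43.4×10⁹)·(1.85/1.94×10^-3 + 4.32/6.30×10^-4) = 9.068×10^-3 rad.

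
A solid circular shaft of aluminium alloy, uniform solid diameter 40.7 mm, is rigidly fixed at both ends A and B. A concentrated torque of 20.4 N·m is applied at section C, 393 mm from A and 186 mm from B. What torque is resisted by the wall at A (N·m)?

6.55 N·m

With uniform GJ and both ends fixed, compatibility θ_AC = θ_CB gives T_A·a = T_B·b, together with T_A + T_B = T₀.
T_A = T₀·b/(a+b) = 20.40·186/579.0 = 6.553 N·m; T_B = 13.85 N·m.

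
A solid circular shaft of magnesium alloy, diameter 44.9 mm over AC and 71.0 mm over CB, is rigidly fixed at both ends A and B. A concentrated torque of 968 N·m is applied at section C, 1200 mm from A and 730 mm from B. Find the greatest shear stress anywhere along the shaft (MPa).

12.6 MPa

Compatibility: T_A·a/J_AC = T_B·b/J_CB with T_A + T_B = T₀.
J_AC = 3.99×10^-7 m⁴, J_CB = 2.49×10^-6 m⁴, so T_A = T₀·(J_AC/a)/((J_AC/a)+(J_CB/b)) = 85.83 N·m, T_B = 882.2 N·m.
τ in each portion: τ_AC = 4.83×10^6 Pa, τ_CB = 1.26×10^7 Pa; maximum is in CB.
τ_max = T_CB·r/J = 882.2·0.0355/2.49×10^-6 = 1.255×10^7 Pa.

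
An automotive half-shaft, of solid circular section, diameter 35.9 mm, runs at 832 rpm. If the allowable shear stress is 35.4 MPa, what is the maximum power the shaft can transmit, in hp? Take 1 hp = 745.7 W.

J = πd⁴/32 = π(0.0359)⁴/32 = 1.631×10^-7 m⁴.
T_max = τ_allow·J/r = 3.54×10^7 × 1.631×10^-7 / 0.0180 = 321.6 N·m.
ω = 2π·832/60 = 87.13 rad/s, so P_max = T_max·ω = 2.802×10^4 W.

37.6 hp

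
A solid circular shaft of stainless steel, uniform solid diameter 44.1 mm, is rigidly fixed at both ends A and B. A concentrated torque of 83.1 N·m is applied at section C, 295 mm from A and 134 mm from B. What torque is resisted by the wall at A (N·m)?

26.0 N·m

With uniform GJ and both ends fixed, compatibility θ_AC = θ_CB gives T_A·a = T_B·b, together with T_A + T_B = T₀.
T_A = T₀·b/(a+b) = 83.10·134/429.0 = 25.96 N·m; T_B = 57.14 N·m.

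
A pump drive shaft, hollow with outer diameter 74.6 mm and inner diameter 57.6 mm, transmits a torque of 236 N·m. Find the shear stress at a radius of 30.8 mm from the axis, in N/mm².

J = π(d_o⁴ − d_i⁴)/32 = π(0.0746⁴ − 0.0576⁴)/32 = 1.960×10^-6 m⁴.
Shear stress varies linearly with radius: τ = T·r/J = 236.0 × 0.0308 / 1.960×10^-6 = 3.709×10^6 Pa.

3.71 N/mm²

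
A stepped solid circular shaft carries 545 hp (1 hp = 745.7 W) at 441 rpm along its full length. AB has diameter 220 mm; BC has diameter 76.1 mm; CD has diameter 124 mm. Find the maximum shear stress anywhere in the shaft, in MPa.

ω = 2π·441/60 = 46.18 rad/s, so T = P/ω = 545×745.7 / 46.18 = 8800 N·m.
Under the same torque, τ_max = 16T/(πd³) is largest where d is smallest — segment BC (d = 76.1 mm).
τ_max = 16·8800/(π·(0.0761)³) = 1.017×10^8 Pa.

102 MPa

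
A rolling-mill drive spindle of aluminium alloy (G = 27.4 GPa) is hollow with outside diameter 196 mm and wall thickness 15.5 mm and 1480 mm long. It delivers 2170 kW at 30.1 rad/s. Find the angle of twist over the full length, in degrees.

ω = 30.1 rad/s, so T = P/ω = 2170×10³ / 30.10 = 72090 N·m.
J = π(d_o⁴ − d_i⁴)/32 = π(0.196⁴ − 0.165⁴)/32 = 7.212×10^-5 m⁴.
θ = T·L/(G·J) = 72090 × 1.48 / (27.4×10⁹ × 7.212×10^-5) = 0.05400 rad.

3.09°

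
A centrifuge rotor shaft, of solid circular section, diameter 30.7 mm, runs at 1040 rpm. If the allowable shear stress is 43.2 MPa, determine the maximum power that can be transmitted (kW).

J = πd⁴/32 = π(0.0307)⁴/32 = 8.721×10^-8 m⁴.
T_max = τ_allow·J/r = 4.32×10^7 × 8.721×10^-8 / 0.0153 = 245.4 N·m.
ω = 2π·1040/60 = 108.9 rad/s, so P_max = T_max·ω = 2.673×10^4 W.

26.7 kW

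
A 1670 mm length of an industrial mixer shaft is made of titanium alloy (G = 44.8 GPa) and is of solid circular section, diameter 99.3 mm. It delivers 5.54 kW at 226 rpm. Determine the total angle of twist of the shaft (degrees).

ω = 2π·226/60 = 23.67 rad/s, so T = P/ω = 5.54×10³ / 23.67 = 234.1 N·m.
J = πd⁴/32 = π(0.0993)⁴/32 = 9.545×10^-6 m⁴.
θ = T·L/(G·J) = 234.1 × 1.67 / (44.8×10⁹ × 9.545×10^-6) = 9.141×10^-4 rad.

0.0524°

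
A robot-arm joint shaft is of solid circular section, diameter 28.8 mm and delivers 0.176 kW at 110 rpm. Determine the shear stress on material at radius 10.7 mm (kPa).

2420 kPa

ω = 2π·110/60 = 11.52 rad/s, so T = P/ω = 0.176×10³ / 11.52 = 15.28 N·m.
J = πd⁴/32 = π(0.0288)⁴/32 = 6.754×10^-8 m⁴.
Shear stress varies linearly with radius: τ = T·r/J = 15.28 × 0.0107 / 6.754×10^-8 = 2.421×10^6 Pa.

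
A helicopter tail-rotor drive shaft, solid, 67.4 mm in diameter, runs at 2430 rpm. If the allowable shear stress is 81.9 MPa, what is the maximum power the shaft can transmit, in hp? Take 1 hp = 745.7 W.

1680 hp

J = πd⁴/32 = π(0.0674)⁴/32 = 2.026×10^-6 m⁴.
T_max = τ_allow·J/r = 8.19×10^7 × 2.026×10^-6 / 0.0337 = 4924 N·m.
ω = 2π·2430/60 = 254.5 rad/s, so P_max = T_max·ω = 1.253×10^6 W.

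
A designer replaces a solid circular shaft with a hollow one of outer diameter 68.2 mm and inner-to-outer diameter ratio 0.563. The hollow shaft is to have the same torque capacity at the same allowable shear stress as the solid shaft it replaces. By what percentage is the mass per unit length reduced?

Equal τ_max and T ⇒ the solid shaft needs d_s³ = d_o³(1−k⁴), so d_s = 68.2·(1−0.563⁴)^(1/3) = 65.83 mm.
Area ratio A_h/A_s = d_o²(1−k²)/d_s² = (1−k²)/(1−k⁴)^(2/3) = 0.7330.
Mass saving = 1 − 0.7330 = 26.7 %.

26.7 %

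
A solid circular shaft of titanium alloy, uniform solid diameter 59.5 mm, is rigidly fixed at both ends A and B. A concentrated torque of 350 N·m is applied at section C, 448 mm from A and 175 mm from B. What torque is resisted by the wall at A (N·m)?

With uniform GJ and both ends fixed, compatibility θ_AC = θ_CB gives T_A·a = T_B·b, together with T_A + T_B = T₀.
T_A = T₀·b/(a+b) = 350.0·175/623.0 = 98.31 N·m; T_B = 251.7 N·m.

98.3 N·m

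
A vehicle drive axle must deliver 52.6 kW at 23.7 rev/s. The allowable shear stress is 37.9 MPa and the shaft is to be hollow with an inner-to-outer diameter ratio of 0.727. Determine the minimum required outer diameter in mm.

40.4 mm

ω = 2π·23.7 = 148.9 rad/s, so T = P/ω = 52.6×10³ / 148.9 = 353.2 N·m.
For a hollow shaft with d_i/d_o = 0.727: τ_max = 16T/(π d_o³ (1−k⁴)), so d_o = [16T/(π τ_allow (1−k⁴))]^(1/3) = [16·353.2/(π·3.79×10^7·0.7207)]^(1/3) = 0.04038 m.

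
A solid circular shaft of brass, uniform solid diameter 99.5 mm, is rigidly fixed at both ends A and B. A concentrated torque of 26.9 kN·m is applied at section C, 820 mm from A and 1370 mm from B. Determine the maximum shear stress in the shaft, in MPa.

With uniform GJ and both ends fixed, compatibility θ_AC = θ_CB gives T_A·a = T_B·b, together with T_A + T_B = T₀.
T_A = T₀·b/(a+b) = 26900·1370/2190 = 16830 N·m; T_B = 10070 N·m.
τ in each portion: τ_AC = 8.70×10^7 Pa, τ_CB = 5.21×10^7 Pa; maximum is in AC.
τ_max = T_AC·r/J = 16830·0.0498/9.62×10^-6 = 8.700×10^7 Pa.

87.0 MPa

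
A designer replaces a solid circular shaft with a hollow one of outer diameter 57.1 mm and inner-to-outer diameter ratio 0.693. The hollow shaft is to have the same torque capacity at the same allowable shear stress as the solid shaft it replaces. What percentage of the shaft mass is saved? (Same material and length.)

38.1 %

Equal τ_max and T ⇒ the solid shaft needs d_s³ = d_o³(1−k⁴), so d_s = 57.1·(1−0.693⁴)^(1/3) = 52.32 mm.
Area ratio A_h/A_s = d_o²(1−k²)/d_s² = (1−k²)/(1−k⁴)^(2/3) = 0.6190.
Mass saving = 1 − 0.6190 = 38.1 %.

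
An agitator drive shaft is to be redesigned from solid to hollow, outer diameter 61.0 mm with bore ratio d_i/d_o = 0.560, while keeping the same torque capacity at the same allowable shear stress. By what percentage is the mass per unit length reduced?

Equal τ_max and T ⇒ the solid shaft needs d_s³ = d_o³(1−k⁴), so d_s = 61.0·(1−0.560⁴)^(1/3) = 58.93 mm.
Area ratio A_h/A_s = d_o²(1−k²)/d_s² = (1−k²)/(1−k⁴)^(2/3) = 0.7354.
Mass saving = 1 − 0.7354 = 26.5 %.

26.5 %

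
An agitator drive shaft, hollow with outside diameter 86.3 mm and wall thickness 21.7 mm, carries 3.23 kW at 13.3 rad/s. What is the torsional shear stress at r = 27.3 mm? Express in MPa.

ω = 13.3 rad/s, so T = P/ω = 3.23×10³ / 13.30 = 242.9 N·m.
J = π(d_o⁴ − d_i⁴)/32 = π(0.0863⁴ − 0.0429⁴)/32 = 5.113×10^-6 m⁴.
Shear stress varies linearly with radius: τ = T·r/J = 242.9 × 0.0273 / 5.113×10^-6 = 1.297×10^6 Pa.

1.30 MPa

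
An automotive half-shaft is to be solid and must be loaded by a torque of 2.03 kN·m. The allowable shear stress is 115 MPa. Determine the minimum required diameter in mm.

44.8 mm

For a solid shaft τ_max = 16T/(πd³), so d = (16T/(π τ_allow))^(1/3) = (16·2030/(π·1.15×10^8))^(1/3) = 0.04480 m.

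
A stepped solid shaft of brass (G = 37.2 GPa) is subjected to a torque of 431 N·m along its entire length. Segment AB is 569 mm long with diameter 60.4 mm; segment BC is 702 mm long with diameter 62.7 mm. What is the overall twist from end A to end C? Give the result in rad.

J_AB = π(0.0604)⁴/32 = 1.31×10^-6 m⁴; J_BC = π(0.0627)⁴/32 = 1.52×10^-6 m⁴.
θ = (T/G)·Σ L_i/J_i = (431.0/37.2×10⁹)·(0.569/1.31×10^-6 + 0.702/1.52×10^-6) = 0.01041 rad.

0.0104 rad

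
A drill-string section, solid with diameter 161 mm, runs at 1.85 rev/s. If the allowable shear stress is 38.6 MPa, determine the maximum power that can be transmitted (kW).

368 kW

J = πd⁴/32 = π(0.161)⁴/32 = 6.596×10^-5 m⁴.
T_max = τ_allow·J/r = 3.86×10^7 × 6.596×10^-5 / 0.0805 = 31630 N·m.
ω = 2π·1.85 = 11.62 rad/s, so P_max = T_max·ω = 3.677×10^5 W.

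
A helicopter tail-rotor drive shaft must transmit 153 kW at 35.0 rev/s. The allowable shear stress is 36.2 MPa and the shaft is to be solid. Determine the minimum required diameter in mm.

ω = 2π·35.0 = 219.9 rad/s, so T = P/ω = 153×10³ / 219.9 = 695.7 N·m.
For a solid shaft τ_max = 16T/(πd³), so d = (16T/(π τ_allow))^(1/3) = (16·695.7/(π·3.62×10^7))^(1/3) = 0.04609 m.

46.1 mm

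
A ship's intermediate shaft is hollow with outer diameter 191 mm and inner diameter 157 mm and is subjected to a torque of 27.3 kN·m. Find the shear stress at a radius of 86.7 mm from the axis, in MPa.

33.3 MPa

J = π(d_o⁴ − d_i⁴)/32 = π(0.191⁴ − 0.157⁴)/32 = 7.101×10^-5 m⁴.
Shear stress varies linearly with radius: τ = T·r/J = 27300 × 0.0867 / 7.101×10^-5 = 3.333×10^7 Pa.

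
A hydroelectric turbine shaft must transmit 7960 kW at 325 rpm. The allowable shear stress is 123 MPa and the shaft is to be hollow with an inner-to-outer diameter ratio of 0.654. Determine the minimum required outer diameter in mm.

ω = 2π·325/60 = 34.03 rad/s, so T = P/ω = 7960×10³ / 34.03 = 233900 N·m.
For a hollow shaft with d_i/d_o = 0.654: τ_max = 16T/(π d_o³ (1−k⁴)), so d_o = [16T/(π τ_allow (1−k⁴))]^(1/3) = [16·233900/(π·1.23×10^8·0.8171)]^(1/3) = 0.2280 m.

228 mm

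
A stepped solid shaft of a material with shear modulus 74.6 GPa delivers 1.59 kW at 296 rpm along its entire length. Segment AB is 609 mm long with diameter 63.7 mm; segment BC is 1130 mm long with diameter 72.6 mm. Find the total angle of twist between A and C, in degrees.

ω = 2π·296/60 = 31.00 rad/s, so T = P/ω = 1.59×10³ / 31.00 = 51.30 N·m.
J_AB = π(0.0637)⁴/32 = 1.62×10^-6 m⁴; J_BC = π(0.0726)⁴/32 = 2.73×10^-6 m⁴.
θ = (T/G)·Σ L_i/J_i = (51.30/74.6×10⁹)·(0.609/1.62×10^-6 + 1.13/2.73×10^-6) = 5.439×10^-4 rad.

0.0312°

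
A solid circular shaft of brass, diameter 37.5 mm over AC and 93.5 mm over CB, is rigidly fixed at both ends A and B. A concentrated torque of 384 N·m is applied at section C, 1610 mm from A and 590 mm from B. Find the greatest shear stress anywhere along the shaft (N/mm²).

2.37 N/mm²

Compatibility: T_A·a/J_AC = T_B·b/J_CB with T_A + T_B = T₀.
J_AC = 1.94×10^-7 m⁴, J_CB = 7.50×10^-6 m⁴, so T_A = T₀·(J_AC/a)/((J_AC/a)+(J_CB/b)) = 3.607 N·m, T_B = 380.4 N·m.
τ in each portion: τ_AC = 3.48×10^5 Pa, τ_CB = 2.37×10^6 Pa; maximum is in CB.
τ_max = T_CB·r/J = 380.4·0.0467/7.50×10^-6 = 2.370×10^6 Pa.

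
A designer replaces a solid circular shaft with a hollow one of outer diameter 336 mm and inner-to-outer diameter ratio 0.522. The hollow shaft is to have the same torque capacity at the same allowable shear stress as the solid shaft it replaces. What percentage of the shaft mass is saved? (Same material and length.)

23.4 %

Equal τ_max and T ⇒ the solid shaft needs d_s³ = d_o³(1−k⁴), so d_s = 336·(1−0.522⁴)^(1/3) = 327.5 mm.
Area ratio A_h/A_s = d_o²(1−k²)/d_s² = (1−k²)/(1−k⁴)^(2/3) = 0.7659.
Mass saving = 1 − 0.7659 = 23.4 %.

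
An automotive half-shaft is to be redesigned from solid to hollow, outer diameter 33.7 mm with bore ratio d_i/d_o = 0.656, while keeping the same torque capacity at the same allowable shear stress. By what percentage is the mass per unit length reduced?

34.7 %

Equal τ_max and T ⇒ the solid shaft needs d_s³ = d_o³(1−k⁴), so d_s = 33.7·(1−0.656⁴)^(1/3) = 31.48 mm.
Area ratio A_h/A_s = d_o²(1−k²)/d_s² = (1−k²)/(1−k⁴)^(2/3) = 0.6530.
Mass saving = 1 − 0.6530 = 34.7 %.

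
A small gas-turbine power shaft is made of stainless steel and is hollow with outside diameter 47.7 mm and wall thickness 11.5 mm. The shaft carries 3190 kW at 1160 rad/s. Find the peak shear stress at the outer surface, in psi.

ω = 1160 rad/s, so T = P/ω = 3190×10³ / 1160 = 2750 N·m.
J = π(d_o⁴ − d_i⁴)/32 = π(0.0477⁴ − 0.0247⁴)/32 = 4.717×10^-7 m⁴.
τ_max = T·r/J = 2750 × 0.0239 / 4.717×10^-7 = 1.390×10^8 Pa.

20200 psi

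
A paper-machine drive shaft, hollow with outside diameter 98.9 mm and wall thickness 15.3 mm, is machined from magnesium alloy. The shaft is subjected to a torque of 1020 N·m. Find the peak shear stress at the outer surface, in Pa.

J = π(d_o⁴ − d_i⁴)/32 = π(0.0989⁴ − 0.0683⁴)/32 = 7.256×10^-6 m⁴.
τ_max = T·r/J = 1020 × 0.0495 / 7.256×10^-6 = 6.951×10^6 Pa.

6.95e6 Pa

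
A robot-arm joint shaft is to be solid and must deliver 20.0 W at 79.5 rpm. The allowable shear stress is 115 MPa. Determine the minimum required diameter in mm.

ω = 2π·79.5/60 = 8.325 rad/s, so T = P/ω = 20.0 / 8.325 = 2.402 N·m.
For a solid shaft τ_max = 16T/(πd³), so d = (16T/(π τ_allow))^(1/3) = (16·2.402/(π·1.15×10^8))^(1/3) = 0.004738 m.

4.74 mm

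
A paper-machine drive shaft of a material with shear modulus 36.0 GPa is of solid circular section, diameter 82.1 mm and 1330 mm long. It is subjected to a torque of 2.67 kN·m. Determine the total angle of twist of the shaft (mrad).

22.1 mrad

J = πd⁴/32 = π(0.0821)⁴/32 = 4.460×10^-6 m⁴.
θ = T·L/(G·J) = 2670 × 1.33 / (36.0×10⁹ × 4.460×10^-6) = 0.02212 rad.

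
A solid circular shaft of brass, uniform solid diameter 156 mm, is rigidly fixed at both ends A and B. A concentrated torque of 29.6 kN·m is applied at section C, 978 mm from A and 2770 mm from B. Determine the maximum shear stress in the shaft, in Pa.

2.93e7 Pa

With uniform GJ and both ends fixed, compatibility θ_AC = θ_CB gives T_A·a = T_B·b, together with T_A + T_B = T₀.
T_A = T₀·b/(a+b) = 29600·2770/3748 = 21880 N·m; T_B = 7724 N·m.
τ in each portion: τ_AC = 2.93×10^7 Pa, τ_CB = 1.04×10^7 Pa; maximum is in AC.
τ_max = T_AC·r/J = 21880·0.0780/5.81×10^-5 = 2.935×10^7 Pa.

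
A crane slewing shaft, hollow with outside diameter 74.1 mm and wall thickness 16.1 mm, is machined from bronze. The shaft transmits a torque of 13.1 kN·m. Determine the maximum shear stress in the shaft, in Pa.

J = π(d_o⁴ − d_i⁴)/32 = π(0.0741⁴ − 0.0419⁴)/32 = 2.657×10^-6 m⁴.
τ_max = T·r/J = 13100 × 0.0370 / 2.657×10^-6 = 1.827×10^8 Pa.

1.83e8 Pa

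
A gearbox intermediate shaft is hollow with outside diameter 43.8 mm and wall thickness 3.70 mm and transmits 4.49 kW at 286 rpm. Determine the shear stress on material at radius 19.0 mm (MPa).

15.1 MPa

ω = 2π·286/60 = 29.95 rad/s, so T = P/ω = 4.49×10³ / 29.95 = 149.9 N·m.
J = π(d_o⁴ − d_i⁴)/32 = π(0.0438⁴ − 0.0364⁴)/32 = 1.890×10^-7 m⁴.
Shear stress varies linearly with radius: τ = T·r/J = 149.9 × 0.0190 / 1.890×10^-7 = 1.507×10^7 Pa.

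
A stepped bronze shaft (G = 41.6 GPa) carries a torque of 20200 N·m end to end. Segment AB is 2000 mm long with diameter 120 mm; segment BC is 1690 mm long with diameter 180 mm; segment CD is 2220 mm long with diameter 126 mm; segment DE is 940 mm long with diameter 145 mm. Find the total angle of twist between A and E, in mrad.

J_AB = π(0.120)⁴/32 = 2.04×10^-5 m⁴; J_BC = π(0.180)⁴/32 = 1.03×10^-4 m⁴; J_CD = π(0.126)⁴/32 = 2.47×10^-5 m⁴; J_DE = π(0.145)⁴/32 = 4.34×10^-5 m⁴.
θ = (T/G)·Σ L_i/J_i = (20200/41.6×10⁹)·(2.00/2.04×10^-5 + 1.69/1.03×10^-4 + 2.22/2.47×10^-5 + 0.940/4.34×10^-5) = 0.1097 rad.

110 mrad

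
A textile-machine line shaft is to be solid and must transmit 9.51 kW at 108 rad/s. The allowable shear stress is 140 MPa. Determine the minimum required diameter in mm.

ω = 108 rad/s, so T = P/ω = 9.51×10³ / 108.0 = 88.06 N·m.
For a solid shaft τ_max = 16T/(πd³), so d = (16T/(π τ_allow))^(1/3) = (16·88.06/(π·1.40×10^8))^(1/3) = 0.01474 m.

14.7 mm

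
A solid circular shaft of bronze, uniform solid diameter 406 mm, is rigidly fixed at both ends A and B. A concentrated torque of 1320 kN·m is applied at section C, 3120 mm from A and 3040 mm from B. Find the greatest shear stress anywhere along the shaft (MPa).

50.9 MPa

With uniform GJ and both ends fixed, compatibility θ_AC = θ_CB gives T_A·a = T_B·b, together with T_A + T_B = T₀.
T_A = T₀·b/(a+b) = 1.320e6·3040/6160 = 651400 N·m; T_B = 668600 N·m.
τ in each portion: τ_AC = 4.96×10^7 Pa, τ_CB = 5.09×10^7 Pa; maximum is in CB.
τ_max = T_CB·r/J = 668600·0.203/2.67×10^-3 = 5.088×10^7 Pa.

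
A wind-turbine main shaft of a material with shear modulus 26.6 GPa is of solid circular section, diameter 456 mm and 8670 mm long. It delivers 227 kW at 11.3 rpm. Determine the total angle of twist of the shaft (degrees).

ω = 2π·11.3/60 = 1.183 rad/s, so T = P/ω = 227×10³ / 1.183 = 191800 N·m.
J = πd⁴/32 = π(0.456)⁴/32 = 4.245×10^-3 m⁴.
θ = T·L/(G·J) = 191800 × 8.67 / (26.6×10⁹ × 4.245×10^-3) = 0.01473 rad.

0.844°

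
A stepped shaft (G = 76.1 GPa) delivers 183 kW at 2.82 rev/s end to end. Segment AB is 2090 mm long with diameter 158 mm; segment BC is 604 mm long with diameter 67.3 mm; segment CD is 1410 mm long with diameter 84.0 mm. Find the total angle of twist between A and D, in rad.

0.0845 rad

ω = 2π·2.82 = 17.72 rad/s, so T = P/ω = 183×10³ / 17.72 = 10330 N·m.
J_AB = π(0.158)⁴/32 = 6.12×10^-5 m⁴; J_BC = π(0.0673)⁴/32 = 2.01×10^-6 m⁴; J_CD = π(0.0840)⁴/32 = 4.89×10^-6 m⁴.
θ = (T/G)·Σ L_i/J_i = (10330/76.1×10⁹)·(2.09/6.12×10^-5 + 0.604/2.01×10^-6 + 1.41/4.89×10^-6) = 0.08449 rad.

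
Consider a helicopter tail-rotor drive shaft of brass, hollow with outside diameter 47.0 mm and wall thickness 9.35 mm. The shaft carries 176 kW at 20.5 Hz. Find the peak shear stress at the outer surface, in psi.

11200 psi

ω = 2π·20.5 = 128.8 rad/s, so T = P/ω = 176×10³ / 128.8 = 1366 N·m.
J = π(d_o⁴ − d_i⁴)/32 = π(0.0470⁴ − 0.0283⁴)/32 = 4.161×10^-7 m⁴.
τ_max = T·r/J = 1366 × 0.0235 / 4.161×10^-7 = 7.717×10^7 Pa.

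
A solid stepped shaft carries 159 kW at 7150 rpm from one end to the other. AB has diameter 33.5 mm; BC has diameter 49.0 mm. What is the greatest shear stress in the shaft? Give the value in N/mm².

28.8 N/mm²

ω = 2π·7150/60 = 748.7 rad/s, so T = P/ω = 159×10³ / 748.7 = 212.4 N·m.
Under the same torque, τ_max = 16T/(πd³) is largest where d is smallest — segment AB (d = 33.5 mm).
τ_max = 16·212.4/(π·(0.0335)³) = 2.877×10^7 Pa.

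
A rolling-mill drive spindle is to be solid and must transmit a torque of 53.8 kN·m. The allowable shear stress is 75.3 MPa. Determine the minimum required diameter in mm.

For a solid shaft τ_max = 16T/(πd³), so d = (16T/(π τ_allow))^(1/3) = (16·53800/(π·7.53×10^7))^(1/3) = 0.1538 m.

154 mm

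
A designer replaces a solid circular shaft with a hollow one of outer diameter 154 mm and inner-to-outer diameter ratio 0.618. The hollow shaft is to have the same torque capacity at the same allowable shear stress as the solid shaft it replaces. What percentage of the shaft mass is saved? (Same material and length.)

31.3 %

Equal τ_max and T ⇒ the solid shaft needs d_s³ = d_o³(1−k⁴), so d_s = 154·(1−0.618⁴)^(1/3) = 146.1 mm.
Area ratio A_h/A_s = d_o²(1−k²)/d_s² = (1−k²)/(1−k⁴)^(2/3) = 0.6866.
Mass saving = 1 − 0.6866 = 31.3 %.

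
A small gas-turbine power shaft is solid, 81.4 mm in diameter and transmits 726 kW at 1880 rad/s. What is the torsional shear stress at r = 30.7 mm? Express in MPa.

2.75 MPa

ω = 1880 rad/s, so T = P/ω = 726×10³ / 1880 = 386.2 N·m.
J = πd⁴/32 = π(0.0814)⁴/32 = 4.310×10^-6 m⁴.
Shear stress varies linearly with radius: τ = T·r/J = 386.2 × 0.0307 / 4.310×10^-6 = 2.751×10^6 Pa.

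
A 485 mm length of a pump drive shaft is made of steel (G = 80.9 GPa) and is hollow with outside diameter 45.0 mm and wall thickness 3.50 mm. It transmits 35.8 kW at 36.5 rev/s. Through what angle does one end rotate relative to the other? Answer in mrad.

4.73 mrad

ω = 2π·36.5 = 229.3 rad/s, so T = P/ω = 35.8×10³ / 229.3 = 156.1 N·m.
J = π(d_o⁴ − d_i⁴)/32 = π(0.0450⁴ − 0.0380⁴)/32 = 1.979×10^-7 m⁴.
θ = T·L/(G·J) = 156.1 × 0.485 / (80.9×10⁹ × 1.979×10^-7) = 4.730×10^-3 rad.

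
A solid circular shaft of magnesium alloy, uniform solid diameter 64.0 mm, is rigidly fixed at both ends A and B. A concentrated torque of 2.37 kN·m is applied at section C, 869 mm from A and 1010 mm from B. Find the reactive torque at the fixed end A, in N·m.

1270 N·m

With uniform GJ and both ends fixed, compatibility θ_AC = θ_CB gives T_A·a = T_B·b, together with T_A + T_B = T₀.
T_A = T₀·b/(a+b) = 2370·1010/1879 = 1274 N·m; T_B = 1096 N·m.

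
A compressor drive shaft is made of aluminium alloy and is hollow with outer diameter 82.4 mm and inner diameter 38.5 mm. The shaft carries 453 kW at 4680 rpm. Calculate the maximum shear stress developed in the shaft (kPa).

ω = 2π·4680/60 = 490.1 rad/s, so T = P/ω = 453×10³ / 490.1 = 924.3 N·m.
J = π(d_o⁴ − d_i⁴)/32 = π(0.0824⁴ − 0.0385⁴)/32 = 4.310×10^-6 m⁴.
τ_max = T·r/J = 924.3 × 0.0412 / 4.310×10^-6 = 8.835×10^6 Pa.

8840 kPa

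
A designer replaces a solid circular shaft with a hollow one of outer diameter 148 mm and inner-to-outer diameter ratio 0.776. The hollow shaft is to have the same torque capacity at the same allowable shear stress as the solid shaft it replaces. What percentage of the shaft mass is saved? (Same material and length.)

46.3 %

Equal τ_max and T ⇒ the solid shaft needs d_s³ = d_o³(1−k⁴), so d_s = 148·(1−0.776⁴)^(1/3) = 127.4 mm.
Area ratio A_h/A_s = d_o²(1−k²)/d_s² = (1−k²)/(1−k⁴)^(2/3) = 0.5371.
Mass saving = 1 − 0.5371 = 46.3 %.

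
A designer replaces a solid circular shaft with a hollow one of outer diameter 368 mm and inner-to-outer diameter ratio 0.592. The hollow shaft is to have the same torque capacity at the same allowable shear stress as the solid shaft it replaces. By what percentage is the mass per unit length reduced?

Equal τ_max and T ⇒ the solid shaft needs d_s³ = d_o³(1−k⁴), so d_s = 368·(1−0.592⁴)^(1/3) = 352.3 mm.
Area ratio A_h/A_s = d_o²(1−k²)/d_s² = (1−k²)/(1−k⁴)^(2/3) = 0.7088.
Mass saving = 1 − 0.7088 = 29.1 %.

29.1 %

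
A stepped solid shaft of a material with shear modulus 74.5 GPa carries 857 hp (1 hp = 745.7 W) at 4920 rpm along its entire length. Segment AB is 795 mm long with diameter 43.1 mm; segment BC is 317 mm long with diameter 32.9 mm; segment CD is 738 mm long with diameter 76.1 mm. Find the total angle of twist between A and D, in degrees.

5.08°

ω = 2π·4920/60 = 515.2 rad/s, so T = P/ω = 857×745.7 / 515.2 = 1240 N·m.
J_AB = π(0.0431)⁴/32 = 3.39×10^-7 m⁴; J_BC = π(0.0329)⁴/32 = 1.15×10^-7 m⁴; J_CD = π(0.0761)⁴/32 = 3.29×10^-6 m⁴.
θ = (T/G)·Σ L_i/J_i = (1240/74.5×10⁹)·(0.795/3.39×10^-7 + 0.317/1.15×10^-7 + 0.738/3.29×10^-6) = 0.08869 rad.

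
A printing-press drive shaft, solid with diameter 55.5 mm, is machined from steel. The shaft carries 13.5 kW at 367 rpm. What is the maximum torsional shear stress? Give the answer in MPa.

10.5 MPa

ω = 2π·367/60 = 38.43 rad/s, so T = P/ω = 13.5×10³ / 38.43 = 351.3 N·m.
J = πd⁴/32 = π(0.0555)⁴/32 = 9.315×10^-7 m⁴.
τ_max = T·r/J = 351.3 × 0.0278 / 9.315×10^-7 = 1.046×10^7 Pa.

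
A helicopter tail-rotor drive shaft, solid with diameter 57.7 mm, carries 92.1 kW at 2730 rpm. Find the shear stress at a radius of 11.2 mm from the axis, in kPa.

ω = 2π·2730/60 = 285.9 rad/s, so T = P/ω = 92.1×10³ / 285.9 = 322.2 N·m.
J = πd⁴/32 = π(0.0577)⁴/32 = 1.088×10^-6 m⁴.
Shear stress varies linearly with radius: τ = T·r/J = 322.2 × 0.0112 / 1.088×10^-6 = 3.316×10^6 Pa.

3320 kPa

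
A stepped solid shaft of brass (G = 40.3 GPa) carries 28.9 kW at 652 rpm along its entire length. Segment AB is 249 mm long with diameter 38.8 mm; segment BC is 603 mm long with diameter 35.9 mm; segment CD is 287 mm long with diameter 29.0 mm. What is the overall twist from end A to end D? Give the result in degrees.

ω = 2π·652/60 = 68.28 rad/s, so T = P/ω = 28.9×10³ / 68.28 = 423.3 N·m.
J_AB = π(0.0388)⁴/32 = 2.22×10^-7 m⁴; J_BC = π(0.0359)⁴/32 = 1.63×10^-7 m⁴; J_CD = π(0.0290)⁴/32 = 6.94×10^-8 m⁴.
θ = (T/G)·Σ L_i/J_i = (423.3/40.3×10⁹)·(0.249/2.22×10^-7 + 0.603/1.63×10^-7 + 0.287/6.94×10^-8) = 0.09400 rad.

5.39°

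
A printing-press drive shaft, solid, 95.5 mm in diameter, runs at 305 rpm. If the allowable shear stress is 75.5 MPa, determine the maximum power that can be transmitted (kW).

J = πd⁴/32 = π(0.0955)⁴/32 = 8.166×10^-6 m⁴.
T_max = τ_allow·J/r = 7.55×10^7 × 8.166×10^-6 / 0.0478 = 12910 N·m.
ω = 2π·305/60 = 31.94 rad/s, so P_max = T_max·ω = 4.124×10^5 W.

412 kW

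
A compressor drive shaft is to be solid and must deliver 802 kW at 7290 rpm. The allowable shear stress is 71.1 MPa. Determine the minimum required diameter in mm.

42.2 mm

ω = 2π·7290/60 = 763.4 rad/s, so T = P/ω = 802×10³ / 763.4 = 1051 N·m.
For a solid shaft τ_max = 16T/(πd³), so d = (16T/(π τ_allow))^(1/3) = (16·1051/(π·7.11×10^7))^(1/3) = 0.04222 m.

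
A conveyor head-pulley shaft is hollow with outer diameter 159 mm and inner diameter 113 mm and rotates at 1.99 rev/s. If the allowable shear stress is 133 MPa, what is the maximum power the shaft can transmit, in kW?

978 kW

J = π(d_o⁴ − d_i⁴)/32 = π(0.159⁴ − 0.113⁴)/32 = 4.674×10^-5 m⁴.
T_max = τ_allow·J/r = 1.33×10^8 × 4.674×10^-5 / 0.0795 = 78190 N·m.
ω = 2π·1.99 = 12.50 rad/s, so P_max = T_max·ω = 9.777×10^5 W.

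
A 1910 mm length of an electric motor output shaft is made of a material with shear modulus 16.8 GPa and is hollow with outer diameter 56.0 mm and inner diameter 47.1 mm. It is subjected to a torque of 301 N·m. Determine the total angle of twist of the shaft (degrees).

J = π(d_o⁴ − d_i⁴)/32 = π(0.0560⁴ − 0.0471⁴)/32 = 4.823×10^-7 m⁴.
θ = T·L/(G·J) = 301.0 × 1.91 / (16.8×10⁹ × 4.823×10^-7) = 0.07095 rad.

4.06°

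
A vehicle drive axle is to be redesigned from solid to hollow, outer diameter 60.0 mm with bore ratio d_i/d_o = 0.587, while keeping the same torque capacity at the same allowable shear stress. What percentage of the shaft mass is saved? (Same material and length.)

Equal τ_max and T ⇒ the solid shaft needs d_s³ = d_o³(1−k⁴), so d_s = 60.0·(1−0.587⁴)^(1/3) = 57.52 mm.
Area ratio A_h/A_s = d_o²(1−k²)/d_s² = (1−k²)/(1−k⁴)^(2/3) = 0.7131.
Mass saving = 1 − 0.7131 = 28.7 %.

28.7 %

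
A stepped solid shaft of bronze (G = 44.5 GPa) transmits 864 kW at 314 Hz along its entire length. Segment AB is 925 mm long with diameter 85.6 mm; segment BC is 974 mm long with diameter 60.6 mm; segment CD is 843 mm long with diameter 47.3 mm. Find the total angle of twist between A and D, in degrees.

ω = 2π·314 = 1973 rad/s, so T = P/ω = 864×10³ / 1973 = 437.9 N·m.
J_AB = π(0.0856)⁴/32 = 5.27×10^-6 m⁴; J_BC = π(0.0606)⁴/32 = 1.32×10^-6 m⁴; J_CD = π(0.0473)⁴/32 = 4.91×10^-7 m⁴.
θ = (T/G)·Σ L_i/J_i = (437.9/44.5×10⁹)·(0.925/5.27×10^-6 + 0.974/1.32×10^-6 + 0.843/4.91×10^-7) = 0.02585 rad.

1.48°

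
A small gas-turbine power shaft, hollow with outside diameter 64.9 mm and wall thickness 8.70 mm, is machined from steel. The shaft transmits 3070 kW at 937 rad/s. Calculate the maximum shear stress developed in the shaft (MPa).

ω = 937 rad/s, so T = P/ω = 3070×10³ / 937.0 = 3276 N·m.
J = π(d_o⁴ − d_i⁴)/32 = π(0.0649⁴ − 0.0475⁴)/32 = 1.242×10^-6 m⁴.
τ_max = T·r/J = 3276 × 0.0324 / 1.242×10^-6 = 8.561×10^7 Pa.

85.6 MPa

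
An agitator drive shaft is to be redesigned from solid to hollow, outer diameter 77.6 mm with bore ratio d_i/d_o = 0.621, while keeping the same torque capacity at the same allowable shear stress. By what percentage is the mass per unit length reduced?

31.6 %

Equal τ_max and T ⇒ the solid shaft needs d_s³ = d_o³(1−k⁴), so d_s = 77.6·(1−0.621⁴)^(1/3) = 73.54 mm.
Area ratio A_h/A_s = d_o²(1−k²)/d_s² = (1−k²)/(1−k⁴)^(2/3) = 0.6840.
Mass saving = 1 − 0.6840 = 31.6 %.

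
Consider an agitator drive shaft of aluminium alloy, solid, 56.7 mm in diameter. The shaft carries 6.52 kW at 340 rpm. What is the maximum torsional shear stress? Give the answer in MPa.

ω = 2π·340/60 = 35.60 rad/s, so T = P/ω = 6.52×10³ / 35.60 = 183.1 N·m.
J = πd⁴/32 = π(0.0567)⁴/32 = 1.015×10^-6 m⁴.
τ_max = T·r/J = 183.1 × 0.0284 / 1.015×10^-6 = 5.116×10^6 Pa.

5.12 MPa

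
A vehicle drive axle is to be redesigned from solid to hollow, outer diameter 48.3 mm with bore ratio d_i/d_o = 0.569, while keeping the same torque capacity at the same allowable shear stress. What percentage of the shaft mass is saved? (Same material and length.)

Equal τ_max and T ⇒ the solid shaft needs d_s³ = d_o³(1−k⁴), so d_s = 48.3·(1−0.569⁴)^(1/3) = 46.55 mm.
Area ratio A_h/A_s = d_o²(1−k²)/d_s² = (1−k²)/(1−k⁴)^(2/3) = 0.7280.
Mass saving = 1 − 0.7280 = 27.2 %.

27.2 %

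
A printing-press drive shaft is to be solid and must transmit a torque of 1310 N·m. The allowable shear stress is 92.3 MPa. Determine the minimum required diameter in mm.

41.7 mm

For a solid shaft τ_max = 16T/(πd³), so d = (16T/(π τ_allow))^(1/3) = (16·1310/(π·9.23×10^7))^(1/3) = 0.04166 m.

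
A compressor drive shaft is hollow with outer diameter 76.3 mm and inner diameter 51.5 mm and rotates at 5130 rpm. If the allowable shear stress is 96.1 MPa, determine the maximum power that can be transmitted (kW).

3570 kW

J = π(d_o⁴ − d_i⁴)/32 = π(0.0763⁴ − 0.0515⁴)/32 = 2.637×10^-6 m⁴.
T_max = τ_allow·J/r = 9.61×10^7 × 2.637×10^-6 / 0.0381 = 6642 N·m.
ω = 2π·5130/60 = 537.2 rad/s, so P_max = T_max·ω = 3.568×10^6 W.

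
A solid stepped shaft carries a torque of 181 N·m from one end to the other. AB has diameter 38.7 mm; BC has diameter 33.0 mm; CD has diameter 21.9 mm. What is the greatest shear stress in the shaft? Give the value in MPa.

Under the same torque, τ_max = 16T/(πd³) is largest where d is smallest — segment CD (d = 21.9 mm).
τ_max = 16·181.0/(π·(0.0219)³) = 8.776×10^7 Pa.

87.8 MPa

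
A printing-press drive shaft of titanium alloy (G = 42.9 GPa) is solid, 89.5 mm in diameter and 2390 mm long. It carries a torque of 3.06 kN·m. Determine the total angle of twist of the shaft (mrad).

27.1 mrad

J = πd⁴/32 = π(0.0895)⁴/32 = 6.299×10^-6 m⁴.
θ = T·L/(G·J) = 3060 × 2.39 / (42.9×10⁹ × 6.299×10^-6) = 0.02706 rad.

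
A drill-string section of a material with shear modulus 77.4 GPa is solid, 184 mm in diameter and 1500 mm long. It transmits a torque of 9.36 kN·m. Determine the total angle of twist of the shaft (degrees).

0.0924°

J = πd⁴/32 = π(0.184)⁴/32 = 1.125×10^-4 m⁴.
θ = T·L/(G·J) = 9360 × 1.50 / (77.4×10⁹ × 1.125×10^-4) = 1.612×10^-3 rad.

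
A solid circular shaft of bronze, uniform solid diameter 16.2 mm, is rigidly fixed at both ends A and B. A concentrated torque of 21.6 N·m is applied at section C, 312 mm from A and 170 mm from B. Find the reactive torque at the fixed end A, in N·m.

With uniform GJ and both ends fixed, compatibility θ_AC = θ_CB gives T_A·a = T_B·b, together with T_A + T_B = T₀.
T_A = T₀·b/(a+b) = 21.60·170/482.0 = 7.618 N·m; T_B = 13.98 N·m.

7.62 N·m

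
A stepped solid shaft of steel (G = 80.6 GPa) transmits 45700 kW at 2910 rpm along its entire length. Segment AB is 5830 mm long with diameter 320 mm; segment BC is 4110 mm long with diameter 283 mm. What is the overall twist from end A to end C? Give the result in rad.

0.0227 rad

ω = 2π·2910/60 = 304.7 rad/s, so T = P/ω = 45700×10³ / 304.7 = 150000 N·m.
J_AB = π(0.320)⁴/32 = 1.03×10^-3 m⁴; J_BC = π(0.283)⁴/32 = 6.30×10^-4 m⁴.
θ = (T/G)·Σ L_i/J_i = (150000/80.6×10⁹)·(5.83/1.03×10^-3 + 4.11/6.30×10^-4) = 0.02268 rad.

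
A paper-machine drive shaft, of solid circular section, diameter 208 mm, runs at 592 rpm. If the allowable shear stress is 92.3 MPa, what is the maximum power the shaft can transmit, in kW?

J = πd⁴/32 = π(0.208)⁴/32 = 1.838×10^-4 m⁴.
T_max = τ_allow·J/r = 9.23×10^7 × 1.838×10^-4 / 0.104 = 163100 N·m.
ω = 2π·592/60 = 61.99 rad/s, so P_max = T_max·ω = 1.011×10^7 W.

10100 kW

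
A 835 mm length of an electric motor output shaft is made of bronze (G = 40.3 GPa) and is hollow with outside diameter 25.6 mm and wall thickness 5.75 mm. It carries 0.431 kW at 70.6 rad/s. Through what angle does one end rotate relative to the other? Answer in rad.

0.00330 rad

ω = 70.6 rad/s, so T = P/ω = 0.431×10³ / 70.60 = 6.105 N·m.
J = π(d_o⁴ − d_i⁴)/32 = π(0.0256⁴ − 0.0141⁴)/32 = 3.829×10^-8 m⁴.
θ = T·L/(G·J) = 6.105 × 0.835 / (40.3×10⁹ × 3.829×10^-8) = 3.304×10^-3 rad.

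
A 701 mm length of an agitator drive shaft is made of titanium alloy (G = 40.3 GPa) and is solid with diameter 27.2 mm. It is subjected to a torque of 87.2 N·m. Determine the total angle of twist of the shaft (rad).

0.0282 rad

J = πd⁴/32 = π(0.0272)⁴/32 = 5.374×10^-8 m⁴.
θ = T·L/(G·J) = 87.20 × 0.701 / (40.3×10⁹ × 5.374×10^-8) = 0.02823 rad.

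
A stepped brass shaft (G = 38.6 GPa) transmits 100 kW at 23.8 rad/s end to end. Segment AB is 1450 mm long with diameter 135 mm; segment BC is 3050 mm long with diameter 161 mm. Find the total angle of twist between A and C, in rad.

ω = 23.8 rad/s, so T = P/ω = 100×10³ / 23.80 = 4202 N·m.
J_AB = π(0.135)⁴/32 = 3.26×10^-5 m⁴; J_BC = π(0.161)⁴/32 = 6.60×10^-5 m⁴.
θ = (T/G)·Σ L_i/J_i = (4202/38.6×10⁹)·(1.45/3.26×10^-5 + 3.05/6.60×10^-5) = 9.873×10^-3 rad.

0.00987 rad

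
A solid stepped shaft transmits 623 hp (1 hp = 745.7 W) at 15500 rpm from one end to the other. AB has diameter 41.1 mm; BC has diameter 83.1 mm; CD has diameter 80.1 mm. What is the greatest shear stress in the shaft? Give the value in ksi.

3.05 ksi

ω = 2π·15500/60 = 1623 rad/s, so T = P/ω = 623×745.7 / 1623 = 286.2 N·m.
Under the same torque, τ_max = 16T/(πd³) is largest where d is smallest — segment AB (d = 41.1 mm).
τ_max = 16·286.2/(π·(0.0411)³) = 2.100×10^7 Pa.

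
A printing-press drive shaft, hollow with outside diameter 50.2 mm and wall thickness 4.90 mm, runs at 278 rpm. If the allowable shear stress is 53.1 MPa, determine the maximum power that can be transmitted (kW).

22.3 kW

J = π(d_o⁴ − d_i⁴)/32 = π(0.0502⁴ − 0.0404⁴)/32 = 3.619×10^-7 m⁴.
T_max = τ_allow·J/r = 5.31×10^7 × 3.619×10^-7 / 0.0251 = 765.7 N·m.
ω = 2π·278/60 = 29.11 rad/s, so P_max = T_max·ω = 2.229×10^4 W.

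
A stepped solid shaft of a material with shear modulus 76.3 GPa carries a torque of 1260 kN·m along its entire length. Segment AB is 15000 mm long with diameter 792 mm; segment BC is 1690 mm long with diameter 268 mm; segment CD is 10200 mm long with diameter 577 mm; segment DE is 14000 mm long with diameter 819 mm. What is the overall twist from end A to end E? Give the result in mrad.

82.2 mrad

J_AB = π(0.792)⁴/32 = 0.0386 m⁴; J_BC = π(0.268)⁴/32 = 5.06×10^-4 m⁴; J_CD = π(0.577)⁴/32 = 0.0109 m⁴; J_DE = π(0.819)⁴/32 = 0.0442 m⁴.
θ = (T/G)·Σ L_i/J_i = (1.260e6/76.3×10⁹)·(15.0/0.0386 + 1.69/5.06×10^-4 + 10.2/0.0109 + 14.0/0.0442) = 0.08223 rad.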